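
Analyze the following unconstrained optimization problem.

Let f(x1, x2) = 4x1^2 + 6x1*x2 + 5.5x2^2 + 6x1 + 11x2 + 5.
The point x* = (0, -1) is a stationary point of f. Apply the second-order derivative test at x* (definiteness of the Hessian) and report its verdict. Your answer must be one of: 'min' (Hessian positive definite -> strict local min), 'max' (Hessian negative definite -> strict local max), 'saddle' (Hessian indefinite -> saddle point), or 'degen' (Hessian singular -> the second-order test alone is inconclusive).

Compute the Hessian H = grad^2 f:
  H = [[8, 6], [6, 11]]
Verify stationarity: grad f(x*) = H x* + g = (0, 0).
Eigenvalues of H: 3.3153, 15.6847.
Both eigenvalues > 0, so H is positive definite -> x* is a strict local min.

min


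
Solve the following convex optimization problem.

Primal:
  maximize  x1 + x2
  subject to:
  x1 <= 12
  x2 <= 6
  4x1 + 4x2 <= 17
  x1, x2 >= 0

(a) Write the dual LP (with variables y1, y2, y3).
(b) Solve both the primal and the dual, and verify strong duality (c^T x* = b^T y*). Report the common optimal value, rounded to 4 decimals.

The standard primal-dual pair for 'max c^T x s.t. A x <= b, x >= 0' is:
  Dual:  min b^T y  s.t.  A^T y >= c,  y >= 0.

So the dual LP is:
  minimize  12y1 + 6y2 + 17y3
  subject to:
    y1 + 4y3 >= 1
    y2 + 4y3 >= 1
    y1, y2, y3 >= 0

Solving the primal: x* = (4.25, 0).
  primal value c^T x* = 4.25.
Solving the dual: y* = (0, 0, 0.25).
  dual value b^T y* = 4.25.
Strong duality: c^T x* = b^T y*. Confirmed.

4.25


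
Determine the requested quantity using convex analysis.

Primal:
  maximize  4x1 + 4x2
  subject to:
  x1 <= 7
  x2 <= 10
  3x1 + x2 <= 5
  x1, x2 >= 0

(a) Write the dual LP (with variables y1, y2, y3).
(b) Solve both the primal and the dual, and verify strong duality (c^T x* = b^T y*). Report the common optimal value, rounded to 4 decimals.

The standard primal-dual pair for 'max c^T x s.t. A x <= b, x >= 0' is:
  Dual:  min b^T y  s.t.  A^T y >= c,  y >= 0.

So the dual LP is:
  minimize  7y1 + 10y2 + 5y3
  subject to:
    y1 + 3y3 >= 4
    y2 + y3 >= 4
    y1, y2, y3 >= 0

Solving the primal: x* = (0, 5).
  primal value c^T x* = 20.
Solving the dual: y* = (0, 0, 4).
  dual value b^T y* = 20.
Strong duality: c^T x* = b^T y*. Confirmed.

20


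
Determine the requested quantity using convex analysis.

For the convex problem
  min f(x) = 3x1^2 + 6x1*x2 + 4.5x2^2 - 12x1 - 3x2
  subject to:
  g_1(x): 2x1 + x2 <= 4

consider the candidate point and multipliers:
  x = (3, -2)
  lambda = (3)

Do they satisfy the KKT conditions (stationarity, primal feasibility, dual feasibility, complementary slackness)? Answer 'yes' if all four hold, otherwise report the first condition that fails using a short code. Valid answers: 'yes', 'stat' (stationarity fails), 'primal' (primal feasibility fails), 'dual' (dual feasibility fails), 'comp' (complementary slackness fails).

Gradient of f: grad f(x) = Q x + c = (-6, -3)
Constraint values g_i(x) = a_i^T x - b_i:
  g_1((3, -2)) = 0
Stationarity residual: grad f(x) + sum_i lambda_i a_i = (0, 0)
  -> stationarity OK
Primal feasibility (all g_i <= 0): OK
Dual feasibility (all lambda_i >= 0): OK
Complementary slackness (lambda_i * g_i(x) = 0 for all i): OK

Verdict: yes, KKT holds.

yes


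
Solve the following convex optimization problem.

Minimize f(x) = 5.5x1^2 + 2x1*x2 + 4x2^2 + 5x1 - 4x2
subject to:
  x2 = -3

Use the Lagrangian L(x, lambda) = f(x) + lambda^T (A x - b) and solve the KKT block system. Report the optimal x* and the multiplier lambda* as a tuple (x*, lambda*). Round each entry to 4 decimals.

Form the Lagrangian:
  L(x, lambda) = (1/2) x^T Q x + c^T x + lambda^T (A x - b)
Stationarity (grad_x L = 0): Q x + c + A^T lambda = 0.
Primal feasibility: A x = b.

This gives the KKT block system:
  [ Q   A^T ] [ x     ]   [-c ]
  [ A    0  ] [ lambda ] = [ b ]

Solving the linear system:
  x*      = (0.0909, -3)
  lambda* = (27.8182)
  f(x*)   = 47.9545

x* = (0.0909, -3), lambda* = (27.8182)


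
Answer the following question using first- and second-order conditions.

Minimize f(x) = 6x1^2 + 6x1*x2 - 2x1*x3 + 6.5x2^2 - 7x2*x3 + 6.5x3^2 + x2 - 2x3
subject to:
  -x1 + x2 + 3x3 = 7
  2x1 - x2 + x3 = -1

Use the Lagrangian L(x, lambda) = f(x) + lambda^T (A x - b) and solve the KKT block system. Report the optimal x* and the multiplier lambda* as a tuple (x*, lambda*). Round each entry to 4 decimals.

Form the Lagrangian:
  L(x, lambda) = (1/2) x^T Q x + c^T x + lambda^T (A x - b)
Stationarity (grad_x L = 0): Q x + c + A^T lambda = 0.
Primal feasibility: A x = b.

This gives the KKT block system:
  [ Q   A^T ] [ x     ]   [-c ]
  [ A    0  ] [ lambda ] = [ b ]

Solving the linear system:
  x*      = (-0.6471, 1.3676, 1.6618)
  lambda* = (-3.6471, -0.3824)
  f(x*)   = 11.5956

x* = (-0.6471, 1.3676, 1.6618), lambda* = (-3.6471, -0.3824)


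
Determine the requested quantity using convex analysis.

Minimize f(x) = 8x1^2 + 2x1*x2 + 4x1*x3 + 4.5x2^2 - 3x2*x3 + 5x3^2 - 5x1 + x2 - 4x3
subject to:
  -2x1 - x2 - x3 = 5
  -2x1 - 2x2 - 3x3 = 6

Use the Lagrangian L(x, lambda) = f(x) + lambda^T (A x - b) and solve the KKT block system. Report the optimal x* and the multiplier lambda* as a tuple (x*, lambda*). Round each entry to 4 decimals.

Form the Lagrangian:
  L(x, lambda) = (1/2) x^T Q x + c^T x + lambda^T (A x - b)
Stationarity (grad_x L = 0): Q x + c + A^T lambda = 0.
Primal feasibility: A x = b.

This gives the KKT block system:
  [ Q   A^T ] [ x     ]   [-c ]
  [ A    0  ] [ lambda ] = [ b ]

Solving the linear system:
  x*      = (-1.9637, -1.1452, 0.0726)
  lambda* = (-24.9677, 5.7581)
  f(x*)   = 49.3367

x* = (-1.9637, -1.1452, 0.0726), lambda* = (-24.9677, 5.7581)


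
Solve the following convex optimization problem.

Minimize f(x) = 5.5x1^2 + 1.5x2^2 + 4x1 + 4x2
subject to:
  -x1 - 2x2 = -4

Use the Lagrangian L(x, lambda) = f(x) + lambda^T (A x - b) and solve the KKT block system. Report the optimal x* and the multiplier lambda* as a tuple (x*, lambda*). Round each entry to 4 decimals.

Form the Lagrangian:
  L(x, lambda) = (1/2) x^T Q x + c^T x + lambda^T (A x - b)
Stationarity (grad_x L = 0): Q x + c + A^T lambda = 0.
Primal feasibility: A x = b.

This gives the KKT block system:
  [ Q   A^T ] [ x     ]   [-c ]
  [ A    0  ] [ lambda ] = [ b ]

Solving the linear system:
  x*      = (0.0851, 1.9574)
  lambda* = (4.9362)
  f(x*)   = 13.9574

x* = (0.0851, 1.9574), lambda* = (4.9362)


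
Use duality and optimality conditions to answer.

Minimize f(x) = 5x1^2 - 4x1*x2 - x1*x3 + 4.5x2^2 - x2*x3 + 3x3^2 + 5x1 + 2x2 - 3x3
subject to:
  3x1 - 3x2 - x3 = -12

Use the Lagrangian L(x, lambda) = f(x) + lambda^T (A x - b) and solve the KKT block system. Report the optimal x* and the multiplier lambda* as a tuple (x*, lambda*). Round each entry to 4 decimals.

Form the Lagrangian:
  L(x, lambda) = (1/2) x^T Q x + c^T x + lambda^T (A x - b)
Stationarity (grad_x L = 0): Q x + c + A^T lambda = 0.
Primal feasibility: A x = b.

This gives the KKT block system:
  [ Q   A^T ] [ x     ]   [-c ]
  [ A    0  ] [ lambda ] = [ b ]

Solving the linear system:
  x*      = (-1.9028, 1.5455, 1.6552)
  lambda* = (7.2884)
  f(x*)   = 38.0361

x* = (-1.9028, 1.5455, 1.6552), lambda* = (7.2884)


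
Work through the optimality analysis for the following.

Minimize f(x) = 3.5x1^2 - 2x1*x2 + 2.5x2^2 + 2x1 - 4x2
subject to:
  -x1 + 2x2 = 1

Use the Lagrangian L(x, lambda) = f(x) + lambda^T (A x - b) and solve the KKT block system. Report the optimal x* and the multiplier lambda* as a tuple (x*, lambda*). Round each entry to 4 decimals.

Form the Lagrangian:
  L(x, lambda) = (1/2) x^T Q x + c^T x + lambda^T (A x - b)
Stationarity (grad_x L = 0): Q x + c + A^T lambda = 0.
Primal feasibility: A x = b.

This gives the KKT block system:
  [ Q   A^T ] [ x     ]   [-c ]
  [ A    0  ] [ lambda ] = [ b ]

Solving the linear system:
  x*      = (-0.04, 0.48)
  lambda* = (0.76)
  f(x*)   = -1.38

x* = (-0.04, 0.48), lambda* = (0.76)


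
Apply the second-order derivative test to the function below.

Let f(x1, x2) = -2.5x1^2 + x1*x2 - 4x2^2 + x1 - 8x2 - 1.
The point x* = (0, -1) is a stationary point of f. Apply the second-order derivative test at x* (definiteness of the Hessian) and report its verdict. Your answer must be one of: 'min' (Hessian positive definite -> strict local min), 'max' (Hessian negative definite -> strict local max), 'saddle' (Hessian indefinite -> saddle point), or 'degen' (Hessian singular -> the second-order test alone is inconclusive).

Compute the Hessian H = grad^2 f:
  H = [[-5, 1], [1, -8]]
Verify stationarity: grad f(x*) = H x* + g = (0, 0).
Eigenvalues of H: -8.3028, -4.6972.
Both eigenvalues < 0, so H is negative definite -> x* is a strict local max.

max


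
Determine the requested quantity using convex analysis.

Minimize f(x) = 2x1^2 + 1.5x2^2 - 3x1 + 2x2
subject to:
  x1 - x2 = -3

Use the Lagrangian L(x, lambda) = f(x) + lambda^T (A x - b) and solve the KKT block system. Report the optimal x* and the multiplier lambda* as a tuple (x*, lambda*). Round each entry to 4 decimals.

Form the Lagrangian:
  L(x, lambda) = (1/2) x^T Q x + c^T x + lambda^T (A x - b)
Stationarity (grad_x L = 0): Q x + c + A^T lambda = 0.
Primal feasibility: A x = b.

This gives the KKT block system:
  [ Q   A^T ] [ x     ]   [-c ]
  [ A    0  ] [ lambda ] = [ b ]

Solving the linear system:
  x*      = (-1.1429, 1.8571)
  lambda* = (7.5714)
  f(x*)   = 14.9286

x* = (-1.1429, 1.8571), lambda* = (7.5714)


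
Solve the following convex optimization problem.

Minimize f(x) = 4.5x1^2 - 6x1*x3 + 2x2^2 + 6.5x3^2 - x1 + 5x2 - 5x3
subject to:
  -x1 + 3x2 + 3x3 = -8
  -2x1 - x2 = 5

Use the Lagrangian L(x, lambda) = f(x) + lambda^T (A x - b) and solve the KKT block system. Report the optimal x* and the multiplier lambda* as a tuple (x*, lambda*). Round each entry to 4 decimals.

Form the Lagrangian:
  L(x, lambda) = (1/2) x^T Q x + c^T x + lambda^T (A x - b)
Stationarity (grad_x L = 0): Q x + c + A^T lambda = 0.
Primal feasibility: A x = b.

This gives the KKT block system:
  [ Q   A^T ] [ x     ]   [-c ]
  [ A    0  ] [ lambda ] = [ b ]

Solving the linear system:
  x*      = (-1.0934, -2.8131, -0.218)
  lambda* = (0.4246, -4.9787)
  f(x*)   = 8.2041

x* = (-1.0934, -2.8131, -0.218), lambda* = (0.4246, -4.9787)


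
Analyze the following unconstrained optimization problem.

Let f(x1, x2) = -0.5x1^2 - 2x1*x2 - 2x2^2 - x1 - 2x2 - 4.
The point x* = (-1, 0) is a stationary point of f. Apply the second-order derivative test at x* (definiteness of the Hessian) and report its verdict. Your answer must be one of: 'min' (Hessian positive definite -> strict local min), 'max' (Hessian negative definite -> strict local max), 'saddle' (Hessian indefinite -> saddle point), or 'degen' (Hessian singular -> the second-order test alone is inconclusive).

Compute the Hessian H = grad^2 f:
  H = [[-1, -2], [-2, -4]]
Verify stationarity: grad f(x*) = H x* + g = (0, 0).
Eigenvalues of H: -5, 0.
H has a zero eigenvalue (singular; negative semidefinite but not definite), so H is neither positive definite, negative definite, nor indefinite. The second-order test alone is inconclusive -> degen.
(Indeed, f is constant along the null direction of H through x*, so x* is not a strict local extremum.)

degen


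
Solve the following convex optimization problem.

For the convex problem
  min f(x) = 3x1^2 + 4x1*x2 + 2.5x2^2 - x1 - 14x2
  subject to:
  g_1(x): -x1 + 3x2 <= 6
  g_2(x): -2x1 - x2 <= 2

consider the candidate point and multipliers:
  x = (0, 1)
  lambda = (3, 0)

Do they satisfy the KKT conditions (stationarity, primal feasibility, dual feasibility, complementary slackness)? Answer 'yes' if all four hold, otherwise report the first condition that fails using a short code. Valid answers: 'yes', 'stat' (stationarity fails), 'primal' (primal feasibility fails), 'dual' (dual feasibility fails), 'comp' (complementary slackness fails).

Gradient of f: grad f(x) = Q x + c = (3, -9)
Constraint values g_i(x) = a_i^T x - b_i:
  g_1((0, 1)) = -3
  g_2((0, 1)) = -3
Stationarity residual: grad f(x) + sum_i lambda_i a_i = (0, 0)
  -> stationarity OK
Primal feasibility (all g_i <= 0): OK
Dual feasibility (all lambda_i >= 0): OK
Complementary slackness (lambda_i * g_i(x) = 0 for all i): FAILS

Verdict: the first failing condition is complementary_slackness -> comp.

comp


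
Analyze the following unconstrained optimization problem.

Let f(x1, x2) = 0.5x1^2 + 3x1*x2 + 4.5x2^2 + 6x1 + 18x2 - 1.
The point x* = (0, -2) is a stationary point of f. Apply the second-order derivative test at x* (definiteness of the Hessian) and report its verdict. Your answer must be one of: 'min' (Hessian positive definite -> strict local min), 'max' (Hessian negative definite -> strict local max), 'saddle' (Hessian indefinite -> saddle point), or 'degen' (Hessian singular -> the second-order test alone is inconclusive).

Compute the Hessian H = grad^2 f:
  H = [[1, 3], [3, 9]]
Verify stationarity: grad f(x*) = H x* + g = (0, 0).
Eigenvalues of H: 0, 10.
H has a zero eigenvalue (singular; positive semidefinite but not definite), so H is neither positive definite, negative definite, nor indefinite. The second-order test alone is inconclusive -> degen.
(Indeed, f is constant along the null direction of H through x*, so x* is not a strict local extremum.)

degen


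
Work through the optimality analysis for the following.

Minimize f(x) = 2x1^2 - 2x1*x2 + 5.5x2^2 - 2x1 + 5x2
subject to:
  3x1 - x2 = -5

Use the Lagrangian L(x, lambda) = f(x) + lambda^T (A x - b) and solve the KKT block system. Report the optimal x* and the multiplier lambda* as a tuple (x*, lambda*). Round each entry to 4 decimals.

Form the Lagrangian:
  L(x, lambda) = (1/2) x^T Q x + c^T x + lambda^T (A x - b)
Stationarity (grad_x L = 0): Q x + c + A^T lambda = 0.
Primal feasibility: A x = b.

This gives the KKT block system:
  [ Q   A^T ] [ x     ]   [-c ]
  [ A    0  ] [ lambda ] = [ b ]

Solving the linear system:
  x*      = (-1.8462, -0.5385)
  lambda* = (2.7692)
  f(x*)   = 7.4231

x* = (-1.8462, -0.5385), lambda* = (2.7692)


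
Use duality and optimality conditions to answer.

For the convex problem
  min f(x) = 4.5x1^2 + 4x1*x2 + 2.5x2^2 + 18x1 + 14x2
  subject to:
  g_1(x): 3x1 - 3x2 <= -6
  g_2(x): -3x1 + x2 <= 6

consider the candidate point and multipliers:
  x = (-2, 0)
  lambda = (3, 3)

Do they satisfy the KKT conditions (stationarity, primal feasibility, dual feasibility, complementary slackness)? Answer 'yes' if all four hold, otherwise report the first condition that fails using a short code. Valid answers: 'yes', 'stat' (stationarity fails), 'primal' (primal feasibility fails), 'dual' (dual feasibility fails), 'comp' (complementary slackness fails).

Gradient of f: grad f(x) = Q x + c = (0, 6)
Constraint values g_i(x) = a_i^T x - b_i:
  g_1((-2, 0)) = 0
  g_2((-2, 0)) = 0
Stationarity residual: grad f(x) + sum_i lambda_i a_i = (0, 0)
  -> stationarity OK
Primal feasibility (all g_i <= 0): OK
Dual feasibility (all lambda_i >= 0): OK
Complementary slackness (lambda_i * g_i(x) = 0 for all i): OK

Verdict: yes, KKT holds.

yes


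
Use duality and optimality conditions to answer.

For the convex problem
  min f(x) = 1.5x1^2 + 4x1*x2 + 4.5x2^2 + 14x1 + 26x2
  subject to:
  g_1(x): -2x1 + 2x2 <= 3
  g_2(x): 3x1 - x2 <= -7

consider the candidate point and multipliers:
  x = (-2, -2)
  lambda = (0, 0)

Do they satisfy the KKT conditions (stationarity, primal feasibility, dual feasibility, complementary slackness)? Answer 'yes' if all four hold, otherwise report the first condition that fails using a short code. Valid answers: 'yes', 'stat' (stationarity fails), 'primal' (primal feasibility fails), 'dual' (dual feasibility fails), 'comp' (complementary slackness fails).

Gradient of f: grad f(x) = Q x + c = (0, 0)
Constraint values g_i(x) = a_i^T x - b_i:
  g_1((-2, -2)) = -3
  g_2((-2, -2)) = 3
Stationarity residual: grad f(x) + sum_i lambda_i a_i = (0, 0)
  -> stationarity OK
Primal feasibility (all g_i <= 0): FAILS
Dual feasibility (all lambda_i >= 0): OK
Complementary slackness (lambda_i * g_i(x) = 0 for all i): OK

Verdict: the first failing condition is primal_feasibility -> primal.

primal


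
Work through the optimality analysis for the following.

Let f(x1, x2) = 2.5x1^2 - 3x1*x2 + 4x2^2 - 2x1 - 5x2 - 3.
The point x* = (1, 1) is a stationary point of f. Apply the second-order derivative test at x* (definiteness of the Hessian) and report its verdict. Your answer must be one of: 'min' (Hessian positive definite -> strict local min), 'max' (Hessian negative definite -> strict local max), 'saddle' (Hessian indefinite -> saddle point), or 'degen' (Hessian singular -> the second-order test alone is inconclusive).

Compute the Hessian H = grad^2 f:
  H = [[5, -3], [-3, 8]]
Verify stationarity: grad f(x*) = H x* + g = (0, 0).
Eigenvalues of H: 3.1459, 9.8541.
Both eigenvalues > 0, so H is positive definite -> x* is a strict local min.

min


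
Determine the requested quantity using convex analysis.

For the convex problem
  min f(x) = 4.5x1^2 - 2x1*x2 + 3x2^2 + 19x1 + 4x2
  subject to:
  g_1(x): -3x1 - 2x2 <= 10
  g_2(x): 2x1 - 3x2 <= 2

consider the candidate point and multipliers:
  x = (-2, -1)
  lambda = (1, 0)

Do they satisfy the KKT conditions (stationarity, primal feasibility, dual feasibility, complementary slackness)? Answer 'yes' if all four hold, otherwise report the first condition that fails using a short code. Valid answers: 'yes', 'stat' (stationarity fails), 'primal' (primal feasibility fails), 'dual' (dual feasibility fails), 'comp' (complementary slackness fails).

Gradient of f: grad f(x) = Q x + c = (3, 2)
Constraint values g_i(x) = a_i^T x - b_i:
  g_1((-2, -1)) = -2
  g_2((-2, -1)) = -3
Stationarity residual: grad f(x) + sum_i lambda_i a_i = (0, 0)
  -> stationarity OK
Primal feasibility (all g_i <= 0): OK
Dual feasibility (all lambda_i >= 0): OK
Complementary slackness (lambda_i * g_i(x) = 0 for all i): FAILS

Verdict: the first failing condition is complementary_slackness -> comp.

comp


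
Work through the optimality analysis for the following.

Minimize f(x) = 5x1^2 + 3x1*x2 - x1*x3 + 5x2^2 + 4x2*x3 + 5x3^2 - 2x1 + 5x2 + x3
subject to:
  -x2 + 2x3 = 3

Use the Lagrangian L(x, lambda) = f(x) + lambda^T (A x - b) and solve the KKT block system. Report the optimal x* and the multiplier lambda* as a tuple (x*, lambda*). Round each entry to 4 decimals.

Form the Lagrangian:
  L(x, lambda) = (1/2) x^T Q x + c^T x + lambda^T (A x - b)
Stationarity (grad_x L = 0): Q x + c + A^T lambda = 0.
Primal feasibility: A x = b.

This gives the KKT block system:
  [ Q   A^T ] [ x     ]   [-c ]
  [ A    0  ] [ lambda ] = [ b ]

Solving the linear system:
  x*      = (0.663, -1.252, 0.874)
  lambda* = (-2.0346)
  f(x*)   = -0.3039

x* = (0.663, -1.252, 0.874), lambda* = (-2.0346)


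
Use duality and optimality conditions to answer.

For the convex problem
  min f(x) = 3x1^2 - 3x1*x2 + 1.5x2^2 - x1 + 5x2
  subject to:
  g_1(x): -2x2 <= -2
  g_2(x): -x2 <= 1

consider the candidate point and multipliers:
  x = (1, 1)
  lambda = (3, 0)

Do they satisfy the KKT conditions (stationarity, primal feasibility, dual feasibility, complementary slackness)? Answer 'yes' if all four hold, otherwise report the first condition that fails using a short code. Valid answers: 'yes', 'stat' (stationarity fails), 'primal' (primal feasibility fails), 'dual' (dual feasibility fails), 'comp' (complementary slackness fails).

Gradient of f: grad f(x) = Q x + c = (2, 5)
Constraint values g_i(x) = a_i^T x - b_i:
  g_1((1, 1)) = 0
  g_2((1, 1)) = -2
Stationarity residual: grad f(x) + sum_i lambda_i a_i = (2, -1)
  -> stationarity FAILS
Primal feasibility (all g_i <= 0): OK
Dual feasibility (all lambda_i >= 0): OK
Complementary slackness (lambda_i * g_i(x) = 0 for all i): OK

Verdict: the first failing condition is stationarity -> stat.

stat


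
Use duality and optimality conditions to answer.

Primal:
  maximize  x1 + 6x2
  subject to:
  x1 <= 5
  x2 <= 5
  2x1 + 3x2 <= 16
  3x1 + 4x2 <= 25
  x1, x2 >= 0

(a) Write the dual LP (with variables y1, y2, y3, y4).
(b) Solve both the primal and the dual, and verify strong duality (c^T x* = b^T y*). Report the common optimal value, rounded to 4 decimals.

The standard primal-dual pair for 'max c^T x s.t. A x <= b, x >= 0' is:
  Dual:  min b^T y  s.t.  A^T y >= c,  y >= 0.

So the dual LP is:
  minimize  5y1 + 5y2 + 16y3 + 25y4
  subject to:
    y1 + 2y3 + 3y4 >= 1
    y2 + 3y3 + 4y4 >= 6
    y1, y2, y3, y4 >= 0

Solving the primal: x* = (0.5, 5).
  primal value c^T x* = 30.5.
Solving the dual: y* = (0, 4.5, 0.5, 0).
  dual value b^T y* = 30.5.
Strong duality: c^T x* = b^T y*. Confirmed.

30.5


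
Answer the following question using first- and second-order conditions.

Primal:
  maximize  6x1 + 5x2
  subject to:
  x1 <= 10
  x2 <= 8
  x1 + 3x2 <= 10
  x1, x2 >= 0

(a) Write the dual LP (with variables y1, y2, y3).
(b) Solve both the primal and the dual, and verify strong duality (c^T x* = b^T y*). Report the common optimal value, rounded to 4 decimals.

The standard primal-dual pair for 'max c^T x s.t. A x <= b, x >= 0' is:
  Dual:  min b^T y  s.t.  A^T y >= c,  y >= 0.

So the dual LP is:
  minimize  10y1 + 8y2 + 10y3
  subject to:
    y1 + y3 >= 6
    y2 + 3y3 >= 5
    y1, y2, y3 >= 0

Solving the primal: x* = (10, 0).
  primal value c^T x* = 60.
Solving the dual: y* = (4.3333, 0, 1.6667).
  dual value b^T y* = 60.
Strong duality: c^T x* = b^T y*. Confirmed.

60


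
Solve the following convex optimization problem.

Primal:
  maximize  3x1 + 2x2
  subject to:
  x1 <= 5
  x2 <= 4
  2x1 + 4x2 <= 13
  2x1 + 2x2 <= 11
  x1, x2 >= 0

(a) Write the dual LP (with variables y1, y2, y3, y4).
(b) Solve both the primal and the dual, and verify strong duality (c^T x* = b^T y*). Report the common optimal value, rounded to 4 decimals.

The standard primal-dual pair for 'max c^T x s.t. A x <= b, x >= 0' is:
  Dual:  min b^T y  s.t.  A^T y >= c,  y >= 0.

So the dual LP is:
  minimize  5y1 + 4y2 + 13y3 + 11y4
  subject to:
    y1 + 2y3 + 2y4 >= 3
    y2 + 4y3 + 2y4 >= 2
    y1, y2, y3, y4 >= 0

Solving the primal: x* = (5, 0.5).
  primal value c^T x* = 16.
Solving the dual: y* = (1, 0, 0, 1).
  dual value b^T y* = 16.
Strong duality: c^T x* = b^T y*. Confirmed.

16


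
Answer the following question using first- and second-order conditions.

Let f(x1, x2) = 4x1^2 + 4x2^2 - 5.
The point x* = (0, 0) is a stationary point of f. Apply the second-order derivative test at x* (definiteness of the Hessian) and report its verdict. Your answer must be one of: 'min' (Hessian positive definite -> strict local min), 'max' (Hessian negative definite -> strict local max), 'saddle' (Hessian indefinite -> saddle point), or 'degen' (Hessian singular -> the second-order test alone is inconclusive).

Compute the Hessian H = grad^2 f:
  H = [[8, 0], [0, 8]]
Verify stationarity: grad f(x*) = H x* + g = (0, 0).
Eigenvalues of H: 8, 8.
Both eigenvalues > 0, so H is positive definite -> x* is a strict local min.

min


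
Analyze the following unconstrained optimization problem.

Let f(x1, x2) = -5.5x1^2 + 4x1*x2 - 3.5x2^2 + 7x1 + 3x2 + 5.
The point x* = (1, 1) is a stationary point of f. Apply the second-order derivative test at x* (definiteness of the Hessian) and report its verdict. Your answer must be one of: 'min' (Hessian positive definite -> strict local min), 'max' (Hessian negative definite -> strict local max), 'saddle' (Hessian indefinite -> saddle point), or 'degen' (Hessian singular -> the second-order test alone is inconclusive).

Compute the Hessian H = grad^2 f:
  H = [[-11, 4], [4, -7]]
Verify stationarity: grad f(x*) = H x* + g = (0, 0).
Eigenvalues of H: -13.4721, -4.5279.
Both eigenvalues < 0, so H is negative definite -> x* is a strict local max.

max


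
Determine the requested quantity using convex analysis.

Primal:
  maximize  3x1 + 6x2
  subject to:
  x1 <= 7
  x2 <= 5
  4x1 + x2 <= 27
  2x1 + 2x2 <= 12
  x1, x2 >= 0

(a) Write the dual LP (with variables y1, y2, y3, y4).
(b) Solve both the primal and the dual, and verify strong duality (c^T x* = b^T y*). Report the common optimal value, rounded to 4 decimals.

The standard primal-dual pair for 'max c^T x s.t. A x <= b, x >= 0' is:
  Dual:  min b^T y  s.t.  A^T y >= c,  y >= 0.

So the dual LP is:
  minimize  7y1 + 5y2 + 27y3 + 12y4
  subject to:
    y1 + 4y3 + 2y4 >= 3
    y2 + y3 + 2y4 >= 6
    y1, y2, y3, y4 >= 0

Solving the primal: x* = (1, 5).
  primal value c^T x* = 33.
Solving the dual: y* = (0, 3, 0, 1.5).
  dual value b^T y* = 33.
Strong duality: c^T x* = b^T y*. Confirmed.

33


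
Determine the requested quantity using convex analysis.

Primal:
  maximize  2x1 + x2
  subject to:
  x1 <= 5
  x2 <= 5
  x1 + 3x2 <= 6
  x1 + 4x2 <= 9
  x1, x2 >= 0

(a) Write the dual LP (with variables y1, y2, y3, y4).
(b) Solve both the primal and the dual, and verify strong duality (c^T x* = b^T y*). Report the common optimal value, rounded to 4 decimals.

The standard primal-dual pair for 'max c^T x s.t. A x <= b, x >= 0' is:
  Dual:  min b^T y  s.t.  A^T y >= c,  y >= 0.

So the dual LP is:
  minimize  5y1 + 5y2 + 6y3 + 9y4
  subject to:
    y1 + y3 + y4 >= 2
    y2 + 3y3 + 4y4 >= 1
    y1, y2, y3, y4 >= 0

Solving the primal: x* = (5, 0.3333).
  primal value c^T x* = 10.3333.
Solving the dual: y* = (1.6667, 0, 0.3333, 0).
  dual value b^T y* = 10.3333.
Strong duality: c^T x* = b^T y*. Confirmed.

10.3333


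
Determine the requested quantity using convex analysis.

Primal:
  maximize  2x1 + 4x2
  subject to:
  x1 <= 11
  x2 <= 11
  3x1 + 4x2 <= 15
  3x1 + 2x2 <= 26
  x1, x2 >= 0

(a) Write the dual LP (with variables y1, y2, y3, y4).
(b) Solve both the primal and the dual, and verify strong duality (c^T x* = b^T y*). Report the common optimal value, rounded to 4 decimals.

The standard primal-dual pair for 'max c^T x s.t. A x <= b, x >= 0' is:
  Dual:  min b^T y  s.t.  A^T y >= c,  y >= 0.

So the dual LP is:
  minimize  11y1 + 11y2 + 15y3 + 26y4
  subject to:
    y1 + 3y3 + 3y4 >= 2
    y2 + 4y3 + 2y4 >= 4
    y1, y2, y3, y4 >= 0

Solving the primal: x* = (0, 3.75).
  primal value c^T x* = 15.
Solving the dual: y* = (0, 0, 1, 0).
  dual value b^T y* = 15.
Strong duality: c^T x* = b^T y*. Confirmed.

15


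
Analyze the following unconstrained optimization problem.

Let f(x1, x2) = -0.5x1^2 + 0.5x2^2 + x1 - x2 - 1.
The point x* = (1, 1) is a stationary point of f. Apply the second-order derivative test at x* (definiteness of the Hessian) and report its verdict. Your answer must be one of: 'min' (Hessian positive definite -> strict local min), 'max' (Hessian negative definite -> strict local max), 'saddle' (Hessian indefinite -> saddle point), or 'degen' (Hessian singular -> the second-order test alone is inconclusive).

Compute the Hessian H = grad^2 f:
  H = [[-1, 0], [0, 1]]
Verify stationarity: grad f(x*) = H x* + g = (0, 0).
Eigenvalues of H: -1, 1.
Eigenvalues have mixed signs, so H is indefinite -> x* is a saddle point.

saddle


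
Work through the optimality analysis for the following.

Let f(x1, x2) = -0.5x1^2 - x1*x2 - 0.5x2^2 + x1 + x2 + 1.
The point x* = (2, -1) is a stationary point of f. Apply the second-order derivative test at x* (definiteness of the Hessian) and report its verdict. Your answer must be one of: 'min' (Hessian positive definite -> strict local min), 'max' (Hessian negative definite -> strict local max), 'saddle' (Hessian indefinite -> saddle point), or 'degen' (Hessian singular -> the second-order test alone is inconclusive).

Compute the Hessian H = grad^2 f:
  H = [[-1, -1], [-1, -1]]
Verify stationarity: grad f(x*) = H x* + g = (0, 0).
Eigenvalues of H: -2, 0.
H has a zero eigenvalue (singular; negative semidefinite but not definite), so H is neither positive definite, negative definite, nor indefinite. The second-order test alone is inconclusive -> degen.
(Indeed, f is constant along the null direction of H through x*, so x* is not a strict local extremum.)

degen


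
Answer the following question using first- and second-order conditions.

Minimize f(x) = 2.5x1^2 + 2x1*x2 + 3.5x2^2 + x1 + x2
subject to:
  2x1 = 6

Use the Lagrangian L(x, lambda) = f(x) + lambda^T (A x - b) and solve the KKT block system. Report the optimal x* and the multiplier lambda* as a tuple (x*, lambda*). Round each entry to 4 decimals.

Form the Lagrangian:
  L(x, lambda) = (1/2) x^T Q x + c^T x + lambda^T (A x - b)
Stationarity (grad_x L = 0): Q x + c + A^T lambda = 0.
Primal feasibility: A x = b.

This gives the KKT block system:
  [ Q   A^T ] [ x     ]   [-c ]
  [ A    0  ] [ lambda ] = [ b ]

Solving the linear system:
  x*      = (3, -1)
  lambda* = (-7)
  f(x*)   = 22

x* = (3, -1), lambda* = (-7)


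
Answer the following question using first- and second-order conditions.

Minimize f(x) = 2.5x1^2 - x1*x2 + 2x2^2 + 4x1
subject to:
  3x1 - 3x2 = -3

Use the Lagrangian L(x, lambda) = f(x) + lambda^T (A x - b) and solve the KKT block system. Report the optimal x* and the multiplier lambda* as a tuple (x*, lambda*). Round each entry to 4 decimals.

Form the Lagrangian:
  L(x, lambda) = (1/2) x^T Q x + c^T x + lambda^T (A x - b)
Stationarity (grad_x L = 0): Q x + c + A^T lambda = 0.
Primal feasibility: A x = b.

This gives the KKT block system:
  [ Q   A^T ] [ x     ]   [-c ]
  [ A    0  ] [ lambda ] = [ b ]

Solving the linear system:
  x*      = (-1, 0)
  lambda* = (0.3333)
  f(x*)   = -1.5

x* = (-1, 0), lambda* = (0.3333)


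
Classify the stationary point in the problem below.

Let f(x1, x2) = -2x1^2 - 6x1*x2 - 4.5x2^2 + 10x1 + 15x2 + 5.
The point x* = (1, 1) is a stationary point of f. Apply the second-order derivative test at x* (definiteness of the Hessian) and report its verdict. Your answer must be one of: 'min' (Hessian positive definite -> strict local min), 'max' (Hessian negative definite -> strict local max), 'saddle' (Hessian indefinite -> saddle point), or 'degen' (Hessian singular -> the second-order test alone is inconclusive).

Compute the Hessian H = grad^2 f:
  H = [[-4, -6], [-6, -9]]
Verify stationarity: grad f(x*) = H x* + g = (0, 0).
Eigenvalues of H: -13, 0.
H has a zero eigenvalue (singular; negative semidefinite but not definite), so H is neither positive definite, negative definite, nor indefinite. The second-order test alone is inconclusive -> degen.
(Indeed, f is constant along the null direction of H through x*, so x* is not a strict local extremum.)

degen


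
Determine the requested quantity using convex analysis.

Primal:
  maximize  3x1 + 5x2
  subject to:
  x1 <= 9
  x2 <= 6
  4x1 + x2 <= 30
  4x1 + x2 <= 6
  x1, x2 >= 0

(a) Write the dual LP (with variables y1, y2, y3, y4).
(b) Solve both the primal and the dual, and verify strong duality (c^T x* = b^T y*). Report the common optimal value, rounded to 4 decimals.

The standard primal-dual pair for 'max c^T x s.t. A x <= b, x >= 0' is:
  Dual:  min b^T y  s.t.  A^T y >= c,  y >= 0.

So the dual LP is:
  minimize  9y1 + 6y2 + 30y3 + 6y4
  subject to:
    y1 + 4y3 + 4y4 >= 3
    y2 + y3 + y4 >= 5
    y1, y2, y3, y4 >= 0

Solving the primal: x* = (0, 6).
  primal value c^T x* = 30.
Solving the dual: y* = (0, 4.25, 0, 0.75).
  dual value b^T y* = 30.
Strong duality: c^T x* = b^T y*. Confirmed.

30


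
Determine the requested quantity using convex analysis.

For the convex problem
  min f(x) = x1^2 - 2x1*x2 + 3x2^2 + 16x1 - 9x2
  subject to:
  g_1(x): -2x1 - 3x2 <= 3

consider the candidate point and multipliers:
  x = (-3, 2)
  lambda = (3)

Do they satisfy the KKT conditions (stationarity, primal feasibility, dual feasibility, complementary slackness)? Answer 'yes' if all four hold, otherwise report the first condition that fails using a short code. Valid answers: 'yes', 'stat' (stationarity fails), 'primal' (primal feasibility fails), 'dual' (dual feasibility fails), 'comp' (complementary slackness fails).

Gradient of f: grad f(x) = Q x + c = (6, 9)
Constraint values g_i(x) = a_i^T x - b_i:
  g_1((-3, 2)) = -3
Stationarity residual: grad f(x) + sum_i lambda_i a_i = (0, 0)
  -> stationarity OK
Primal feasibility (all g_i <= 0): OK
Dual feasibility (all lambda_i >= 0): OK
Complementary slackness (lambda_i * g_i(x) = 0 for all i): FAILS

Verdict: the first failing condition is complementary_slackness -> comp.

comp


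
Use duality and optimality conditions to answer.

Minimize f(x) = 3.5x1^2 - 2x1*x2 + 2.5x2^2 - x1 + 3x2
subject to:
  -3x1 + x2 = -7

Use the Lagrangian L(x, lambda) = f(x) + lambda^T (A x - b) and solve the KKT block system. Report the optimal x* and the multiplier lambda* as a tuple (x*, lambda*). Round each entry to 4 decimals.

Form the Lagrangian:
  L(x, lambda) = (1/2) x^T Q x + c^T x + lambda^T (A x - b)
Stationarity (grad_x L = 0): Q x + c + A^T lambda = 0.
Primal feasibility: A x = b.

This gives the KKT block system:
  [ Q   A^T ] [ x     ]   [-c ]
  [ A    0  ] [ lambda ] = [ b ]

Solving the linear system:
  x*      = (2.075, -0.775)
  lambda* = (5.025)
  f(x*)   = 15.3875

x* = (2.075, -0.775), lambda* = (5.025)


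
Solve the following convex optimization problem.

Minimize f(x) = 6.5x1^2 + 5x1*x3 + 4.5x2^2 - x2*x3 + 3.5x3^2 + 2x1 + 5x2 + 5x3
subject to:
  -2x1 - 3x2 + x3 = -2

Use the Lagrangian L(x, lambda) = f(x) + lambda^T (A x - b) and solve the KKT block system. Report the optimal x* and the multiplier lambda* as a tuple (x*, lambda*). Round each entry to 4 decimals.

Form the Lagrangian:
  L(x, lambda) = (1/2) x^T Q x + c^T x + lambda^T (A x - b)
Stationarity (grad_x L = 0): Q x + c + A^T lambda = 0.
Primal feasibility: A x = b.

This gives the KKT block system:
  [ Q   A^T ] [ x     ]   [-c ]
  [ A    0  ] [ lambda ] = [ b ]

Solving the linear system:
  x*      = (0.6154, -0.2098, -1.3986)
  lambda* = (1.5035)
  f(x*)   = -1.9021

x* = (0.6154, -0.2098, -1.3986), lambda* = (1.5035)


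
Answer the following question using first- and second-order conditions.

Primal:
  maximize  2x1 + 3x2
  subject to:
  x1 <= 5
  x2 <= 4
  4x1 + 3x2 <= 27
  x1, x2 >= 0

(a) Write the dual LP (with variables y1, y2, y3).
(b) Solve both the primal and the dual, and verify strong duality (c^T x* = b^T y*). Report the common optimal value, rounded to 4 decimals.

The standard primal-dual pair for 'max c^T x s.t. A x <= b, x >= 0' is:
  Dual:  min b^T y  s.t.  A^T y >= c,  y >= 0.

So the dual LP is:
  minimize  5y1 + 4y2 + 27y3
  subject to:
    y1 + 4y3 >= 2
    y2 + 3y3 >= 3
    y1, y2, y3 >= 0

Solving the primal: x* = (3.75, 4).
  primal value c^T x* = 19.5.
Solving the dual: y* = (0, 1.5, 0.5).
  dual value b^T y* = 19.5.
Strong duality: c^T x* = b^T y*. Confirmed.

19.5


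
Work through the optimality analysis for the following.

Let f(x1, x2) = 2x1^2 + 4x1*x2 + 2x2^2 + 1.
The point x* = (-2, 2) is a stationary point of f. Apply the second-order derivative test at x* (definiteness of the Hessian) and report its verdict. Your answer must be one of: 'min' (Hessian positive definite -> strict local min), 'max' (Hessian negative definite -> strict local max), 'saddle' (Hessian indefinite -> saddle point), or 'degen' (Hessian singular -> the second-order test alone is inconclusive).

Compute the Hessian H = grad^2 f:
  H = [[4, 4], [4, 4]]
Verify stationarity: grad f(x*) = H x* + g = (0, 0).
Eigenvalues of H: 0, 8.
H has a zero eigenvalue (singular; positive semidefinite but not definite), so H is neither positive definite, negative definite, nor indefinite. The second-order test alone is inconclusive -> degen.
(Indeed, f is constant along the null direction of H through x*, so x* is not a strict local extremum.)

degen


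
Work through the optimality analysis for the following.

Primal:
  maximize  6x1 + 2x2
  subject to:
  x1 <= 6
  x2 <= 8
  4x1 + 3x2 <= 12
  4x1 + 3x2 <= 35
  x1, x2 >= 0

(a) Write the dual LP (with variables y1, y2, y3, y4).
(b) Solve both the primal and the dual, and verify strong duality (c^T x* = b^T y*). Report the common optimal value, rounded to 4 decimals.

The standard primal-dual pair for 'max c^T x s.t. A x <= b, x >= 0' is:
  Dual:  min b^T y  s.t.  A^T y >= c,  y >= 0.

So the dual LP is:
  minimize  6y1 + 8y2 + 12y3 + 35y4
  subject to:
    y1 + 4y3 + 4y4 >= 6
    y2 + 3y3 + 3y4 >= 2
    y1, y2, y3, y4 >= 0

Solving the primal: x* = (3, 0).
  primal value c^T x* = 18.
Solving the dual: y* = (0, 0, 1.5, 0).
  dual value b^T y* = 18.
Strong duality: c^T x* = b^T y*. Confirmed.

18


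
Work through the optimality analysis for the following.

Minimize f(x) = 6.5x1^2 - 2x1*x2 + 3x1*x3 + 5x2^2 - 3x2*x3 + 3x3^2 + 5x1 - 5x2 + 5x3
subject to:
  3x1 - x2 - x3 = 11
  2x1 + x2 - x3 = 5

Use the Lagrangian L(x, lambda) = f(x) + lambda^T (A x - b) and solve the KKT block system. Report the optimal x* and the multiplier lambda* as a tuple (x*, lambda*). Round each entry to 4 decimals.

Form the Lagrangian:
  L(x, lambda) = (1/2) x^T Q x + c^T x + lambda^T (A x - b)
Stationarity (grad_x L = 0): Q x + c + A^T lambda = 0.
Primal feasibility: A x = b.

This gives the KKT block system:
  [ Q   A^T ] [ x     ]   [-c ]
  [ A    0  ] [ lambda ] = [ b ]

Solving the linear system:
  x*      = (1.7692, -2.1154, -3.5769)
  lambda* = (-11.8846, 7.0769)
  f(x*)   = 48.4423

x* = (1.7692, -2.1154, -3.5769), lambda* = (-11.8846, 7.0769)


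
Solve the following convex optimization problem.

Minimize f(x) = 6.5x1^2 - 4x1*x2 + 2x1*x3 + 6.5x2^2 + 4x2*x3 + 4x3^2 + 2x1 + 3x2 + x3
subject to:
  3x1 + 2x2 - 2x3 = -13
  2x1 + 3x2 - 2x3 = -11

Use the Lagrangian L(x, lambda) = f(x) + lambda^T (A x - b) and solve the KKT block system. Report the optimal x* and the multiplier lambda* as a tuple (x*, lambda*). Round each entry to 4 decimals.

Form the Lagrangian:
  L(x, lambda) = (1/2) x^T Q x + c^T x + lambda^T (A x - b)
Stationarity (grad_x L = 0): Q x + c + A^T lambda = 0.
Primal feasibility: A x = b.

This gives the KKT block system:
  [ Q   A^T ] [ x     ]   [-c ]
  [ A    0  ] [ lambda ] = [ b ]

Solving the linear system:
  x*      = (-2.7194, -0.7194, 1.7015)
  lambda* = (20.7755, -17.6276)
  f(x*)   = 35.1416

x* = (-2.7194, -0.7194, 1.7015), lambda* = (20.7755, -17.6276)


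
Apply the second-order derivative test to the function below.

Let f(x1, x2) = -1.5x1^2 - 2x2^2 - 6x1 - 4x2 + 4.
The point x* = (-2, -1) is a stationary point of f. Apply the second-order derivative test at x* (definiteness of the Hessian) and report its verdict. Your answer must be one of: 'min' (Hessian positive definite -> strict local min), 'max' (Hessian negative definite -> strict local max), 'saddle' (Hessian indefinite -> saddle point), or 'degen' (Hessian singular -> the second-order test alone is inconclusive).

Compute the Hessian H = grad^2 f:
  H = [[-3, 0], [0, -4]]
Verify stationarity: grad f(x*) = H x* + g = (0, 0).
Eigenvalues of H: -4, -3.
Both eigenvalues < 0, so H is negative definite -> x* is a strict local max.

max


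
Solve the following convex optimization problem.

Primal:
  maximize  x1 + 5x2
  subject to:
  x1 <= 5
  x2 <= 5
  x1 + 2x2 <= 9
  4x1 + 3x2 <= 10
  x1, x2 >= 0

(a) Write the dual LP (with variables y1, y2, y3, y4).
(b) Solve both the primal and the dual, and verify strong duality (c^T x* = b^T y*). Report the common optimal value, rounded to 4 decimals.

The standard primal-dual pair for 'max c^T x s.t. A x <= b, x >= 0' is:
  Dual:  min b^T y  s.t.  A^T y >= c,  y >= 0.

So the dual LP is:
  minimize  5y1 + 5y2 + 9y3 + 10y4
  subject to:
    y1 + y3 + 4y4 >= 1
    y2 + 2y3 + 3y4 >= 5
    y1, y2, y3, y4 >= 0

Solving the primal: x* = (0, 3.3333).
  primal value c^T x* = 16.6667.
Solving the dual: y* = (0, 0, 0, 1.6667).
  dual value b^T y* = 16.6667.
Strong duality: c^T x* = b^T y*. Confirmed.

16.6667


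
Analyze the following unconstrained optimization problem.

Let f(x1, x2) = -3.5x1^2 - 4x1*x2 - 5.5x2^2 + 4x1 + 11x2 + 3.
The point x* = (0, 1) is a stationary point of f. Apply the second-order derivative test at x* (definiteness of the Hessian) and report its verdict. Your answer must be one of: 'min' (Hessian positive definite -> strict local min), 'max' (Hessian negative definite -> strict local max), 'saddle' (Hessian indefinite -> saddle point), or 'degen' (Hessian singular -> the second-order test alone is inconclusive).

Compute the Hessian H = grad^2 f:
  H = [[-7, -4], [-4, -11]]
Verify stationarity: grad f(x*) = H x* + g = (0, 0).
Eigenvalues of H: -13.4721, -4.5279.
Both eigenvalues < 0, so H is negative definite -> x* is a strict local max.

max
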